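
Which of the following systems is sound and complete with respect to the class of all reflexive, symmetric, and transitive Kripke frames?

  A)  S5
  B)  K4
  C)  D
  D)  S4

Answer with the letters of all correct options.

A

(A) S5 is determined by exactly this class.
(B) K4 is determined by the class of transitive frames.
(C) D is determined by the class of serial frames.
(D) S4 is determined by the class of reflexive and transitive frames.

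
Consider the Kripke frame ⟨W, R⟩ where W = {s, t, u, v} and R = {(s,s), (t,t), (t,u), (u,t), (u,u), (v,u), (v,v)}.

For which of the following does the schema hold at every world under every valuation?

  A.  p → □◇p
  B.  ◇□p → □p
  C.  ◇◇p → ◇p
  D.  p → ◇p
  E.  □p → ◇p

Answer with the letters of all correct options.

R is reflexive: each world relates to itself.
R is not symmetric: v R u but not u R v.
R is not transitive: v R u and u R t but not v R t.
R is not euclidean: v R u and v R v but not u R v.
R is serial: every world has an R-successor.
(A) p → □◇p (axiom B) characterises the symmetric frames. R is not symmetric — not valid.
(B) ◇□p → □p is the dual of axiom 5; it is valid on a frame exactly when R is euclidean. R is not euclidean, so not valid.
(C) ◇◇p → ◇p (the dual of axiom 4) characterises the transitive frames. R is not transitive — not valid.
(D) p → ◇p is the dual of axiom T, which corresponds to reflexivity. R is reflexive — valid.
(E) □p → ◇p is axiom D; it is valid on a frame exactly when R is serial. R is serial, so valid.

D, E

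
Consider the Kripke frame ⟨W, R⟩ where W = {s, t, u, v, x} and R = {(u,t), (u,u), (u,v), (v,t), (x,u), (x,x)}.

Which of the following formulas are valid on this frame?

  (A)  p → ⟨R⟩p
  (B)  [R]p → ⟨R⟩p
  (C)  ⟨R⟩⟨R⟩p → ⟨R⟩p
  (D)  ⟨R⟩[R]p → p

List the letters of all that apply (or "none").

R is not reflexive: not s R s.
R is not symmetric: u R t but not t R u.
R is not transitive: x R u and u R t but not x R t.
R is not serial: s has no R-successor.
(A) p → ⟨R⟩p is the dual of axiom T; it is valid on a frame exactly when R is reflexive. R is not reflexive, so not valid.
(B) [R]p → ⟨R⟩p (axiom D) characterises the serial frames. R is not serial — not valid.
(C) ⟨R⟩⟨R⟩p → ⟨R⟩p (the dual of axiom 4) characterises the transitive frames. R is not transitive — not valid.
(D) ⟨R⟩[R]p → p (the dual of axiom B) characterises the symmetric frames. R is not symmetric — not valid.

none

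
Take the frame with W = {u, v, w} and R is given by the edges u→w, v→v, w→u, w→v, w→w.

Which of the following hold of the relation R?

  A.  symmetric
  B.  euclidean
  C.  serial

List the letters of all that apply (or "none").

C

(A) not symmetric: w R v but not v R w.
(B) not euclidean: w R u and w R v but not u R v.
(C) serial: every world has an R-successor.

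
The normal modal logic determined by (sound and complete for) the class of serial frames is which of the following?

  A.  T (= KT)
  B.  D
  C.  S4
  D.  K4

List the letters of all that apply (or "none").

B

(A) T (= KT) is determined by the class of reflexive frames.
(B) D is determined by exactly this class.
(C) S4 is determined by the class of reflexive and transitive frames.
(D) K4 is determined by the class of transitive frames.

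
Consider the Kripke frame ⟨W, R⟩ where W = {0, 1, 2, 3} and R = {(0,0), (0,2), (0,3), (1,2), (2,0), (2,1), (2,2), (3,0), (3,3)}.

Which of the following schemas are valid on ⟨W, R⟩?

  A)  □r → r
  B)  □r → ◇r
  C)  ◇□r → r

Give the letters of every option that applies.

B, C

R is not reflexive: not 1 R 1.
R is symmetric: every R-edge is matched by its reverse.
R is serial: every world has an R-successor.
(A) □r → r is axiom T, which corresponds to reflexivity. R is not reflexive — not valid.
(B) □r → ◇r is axiom D; it is valid on a frame exactly when R is serial. R is serial, so valid.
(C) ◇□r → r is the dual of axiom B; it is valid on a frame exactly when R is symmetric. R is symmetric, so valid.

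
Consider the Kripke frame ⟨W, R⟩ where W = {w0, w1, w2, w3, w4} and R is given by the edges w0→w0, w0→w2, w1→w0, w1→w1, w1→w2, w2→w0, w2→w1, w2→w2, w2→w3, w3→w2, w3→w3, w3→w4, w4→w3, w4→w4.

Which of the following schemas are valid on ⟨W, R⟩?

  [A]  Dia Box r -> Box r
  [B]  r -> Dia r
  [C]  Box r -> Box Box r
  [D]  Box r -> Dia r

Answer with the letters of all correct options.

R is reflexive: each world relates to itself.
R is not transitive: w0 R w2 and w2 R w1 but not w0 R w1.
R is not euclidean: w1 R w0 and w1 R w1 but not w0 R w1.
R is serial: every world has an R-successor.
(A) Dia Box r -> Box r is the dual of axiom 5, which corresponds to the euclidean property. R is not euclidean — not valid.
(B) r -> Dia r is the dual of axiom T, which corresponds to reflexivity. R is reflexive — valid.
(C) axiom 4: valid iff R is transitive. R is not transitive — not valid.
(D) Box r -> Dia r is axiom D; it is valid on a frame exactly when R is serial. R is serial, so valid.

B, D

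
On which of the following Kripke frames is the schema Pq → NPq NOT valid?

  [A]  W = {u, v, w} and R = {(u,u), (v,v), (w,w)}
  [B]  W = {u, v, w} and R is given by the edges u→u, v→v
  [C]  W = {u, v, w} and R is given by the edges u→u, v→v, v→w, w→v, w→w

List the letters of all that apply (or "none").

none

The schema Pq → NPq is axiom 5; it is valid on a frame iff R is euclidean.
(A) R is euclidean (any two R-successors of the same world are R-related), so the schema is valid here.
(B) R is euclidean (any two R-successors of the same world are R-related), so the schema is valid here.
(C) R is euclidean (any two R-successors of the same world are R-related), so the schema is valid here.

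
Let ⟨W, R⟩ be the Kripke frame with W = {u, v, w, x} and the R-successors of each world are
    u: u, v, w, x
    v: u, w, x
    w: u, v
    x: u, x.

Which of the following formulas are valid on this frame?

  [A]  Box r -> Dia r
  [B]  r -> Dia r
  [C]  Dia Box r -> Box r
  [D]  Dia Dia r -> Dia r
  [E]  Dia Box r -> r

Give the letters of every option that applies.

A

R is not reflexive: not v R v.
R is not symmetric: v R x but not x R v.
R is not transitive: v R u and u R v but not v R v.
R is not euclidean: u R w and u R x but not w R x.
R is serial: every world has an R-successor.
(A) Box r -> Dia r (axiom D) characterises the serial frames. R is serial — valid.
(B) r -> Dia r is the dual of axiom T; it is valid on a frame exactly when R is reflexive. R is not reflexive, so not valid.
(C) Dia Box r -> Box r is the dual of axiom 5; it is valid on a frame exactly when R is euclidean. R is not euclidean, so not valid.
(D) Dia Dia r -> Dia r is the dual of axiom 4; it is valid on a frame exactly when R is transitive. R is not transitive, so not valid.
(E) Dia Box r -> r is the dual of axiom B, which corresponds to symmetry. R is not symmetric — not valid.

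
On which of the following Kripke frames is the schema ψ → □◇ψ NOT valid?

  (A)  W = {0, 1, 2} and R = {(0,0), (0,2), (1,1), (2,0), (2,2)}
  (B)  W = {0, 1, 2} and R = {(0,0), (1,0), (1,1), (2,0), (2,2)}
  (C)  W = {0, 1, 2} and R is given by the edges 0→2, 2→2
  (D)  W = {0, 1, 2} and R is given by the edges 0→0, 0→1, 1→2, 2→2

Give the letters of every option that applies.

The schema ψ → □◇ψ is axiom B; it is valid on a frame iff R is symmetric.
(A) R is symmetric (every R-edge is matched by its reverse), so the schema is valid here.
(B) R is not symmetric (1 R 0 but not 0 R 1), so the schema fails here.
(C) R is not symmetric (0 R 2 but not 2 R 0), so the schema fails here.
(D) R is not symmetric (0 R 1 but not 1 R 0), so the schema fails here.

B, C, D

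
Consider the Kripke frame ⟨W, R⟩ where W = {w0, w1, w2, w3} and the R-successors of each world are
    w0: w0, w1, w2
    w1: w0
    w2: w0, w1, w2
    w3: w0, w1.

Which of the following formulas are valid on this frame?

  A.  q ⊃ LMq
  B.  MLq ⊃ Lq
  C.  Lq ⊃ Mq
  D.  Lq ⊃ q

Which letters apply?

C

R is not reflexive: not w1 R w1.
R is not symmetric: w2 R w1 but not w1 R w2.
R is not euclidean: w0 R w1 and w0 R w2 but not w1 R w2.
R is serial: every world has an R-successor.
(A) axiom B: valid iff R is symmetric. R is not symmetric — not valid.
(B) MLq ⊃ Lq is the dual of axiom 5, which corresponds to the euclidean property. R is not euclidean — not valid.
(C) axiom D: valid iff R is serial. R is serial — valid.
(D) axiom T: valid iff R is reflexive. R is not reflexive — not valid.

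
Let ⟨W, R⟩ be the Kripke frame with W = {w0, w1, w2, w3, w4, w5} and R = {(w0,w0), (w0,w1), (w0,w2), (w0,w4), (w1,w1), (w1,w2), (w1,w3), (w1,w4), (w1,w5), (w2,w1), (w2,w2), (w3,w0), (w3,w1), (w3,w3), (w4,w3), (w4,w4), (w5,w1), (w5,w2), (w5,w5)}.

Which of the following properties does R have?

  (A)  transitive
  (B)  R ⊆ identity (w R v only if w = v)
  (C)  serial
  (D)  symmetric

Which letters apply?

C

(A) not transitive: w0 R w1 and w1 R w3 but not w0 R w3.
(B) not ⊆ identity: w0 R w1 with w0 ≠ w1.
(C) serial: every world has an R-successor.
(D) not symmetric: w0 R w1 but not w1 R w0.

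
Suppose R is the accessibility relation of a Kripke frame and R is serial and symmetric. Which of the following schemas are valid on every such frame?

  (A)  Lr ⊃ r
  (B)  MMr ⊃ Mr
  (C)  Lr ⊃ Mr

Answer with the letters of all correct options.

C

(A) Lr ⊃ r is axiom T; it is valid on a frame exactly when R is reflexive. Such an R need not be reflexive, so not valid.
(B) MMr ⊃ Mr is the dual of axiom 4, which corresponds to transitivity. Such an R need not be transitive — not valid.
(C) Lr ⊃ Mr (axiom D) characterises the serial frames. Every such R is serial — valid.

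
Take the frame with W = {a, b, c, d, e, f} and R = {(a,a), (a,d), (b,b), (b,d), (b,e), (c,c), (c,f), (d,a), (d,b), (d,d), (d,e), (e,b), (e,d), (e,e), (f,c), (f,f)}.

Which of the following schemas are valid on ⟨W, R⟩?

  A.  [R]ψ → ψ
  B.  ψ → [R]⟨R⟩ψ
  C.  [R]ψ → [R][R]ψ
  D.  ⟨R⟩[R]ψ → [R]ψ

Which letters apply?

R is reflexive: each world relates to itself.
R is symmetric: every R-edge is matched by its reverse.
R is not transitive: a R d and d R b but not a R b.
R is not euclidean: d R a and d R b but not a R b.
(A) [R]ψ → ψ is axiom T; it is valid on a frame exactly when R is reflexive. R is reflexive, so valid.
(B) ψ → [R]⟨R⟩ψ is axiom B, which corresponds to symmetry. R is symmetric — valid.
(C) axiom 4: valid iff R is transitive. R is not transitive — not valid.
(D) the dual of axiom 5: valid iff R is euclidean. R is not euclidean — not valid.

A, B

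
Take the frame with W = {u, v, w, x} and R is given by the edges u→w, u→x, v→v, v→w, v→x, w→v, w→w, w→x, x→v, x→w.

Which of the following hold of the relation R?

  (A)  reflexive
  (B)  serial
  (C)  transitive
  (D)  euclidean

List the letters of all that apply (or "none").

(A) not reflexive: not u R u.
(B) serial: every world has an R-successor.
(C) not transitive: u R w and w R v but not u R v.
(D) not euclidean: u R x and u R x but not x R x.

B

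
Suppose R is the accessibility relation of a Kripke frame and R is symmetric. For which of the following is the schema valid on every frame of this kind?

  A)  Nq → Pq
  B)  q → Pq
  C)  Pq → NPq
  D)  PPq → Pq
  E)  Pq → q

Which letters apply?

(A) Nq → Pq is axiom D, which corresponds to seriality. Such an R need not be serial — not valid.
(B) the dual of axiom T: valid iff R is reflexive. Such an R need not be reflexive — not valid.
(C) axiom 5: valid iff R is euclidean. Such an R need not be euclidean — not valid.
(D) the dual of axiom 4: valid iff R is transitive. Such an R need not be transitive — not valid.
(E) Pq → q is valid only on frames where every R-edge is a self-loop. Such an R need not be a subset of the identity — not valid.

none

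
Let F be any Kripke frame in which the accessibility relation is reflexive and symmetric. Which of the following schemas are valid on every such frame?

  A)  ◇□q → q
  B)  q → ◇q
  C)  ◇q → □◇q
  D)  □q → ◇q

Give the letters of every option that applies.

A, B, D

Reflexive relations are serial.
(A) ◇□q → q is the dual of axiom B; it is valid on a frame exactly when R is symmetric. Every such R is symmetric, so valid.
(B) q → ◇q (the dual of axiom T) characterises the reflexive frames. Every such R is reflexive — valid.
(C) ◇q → □◇q is axiom 5; it is valid on a frame exactly when R is euclidean. Such an R need not be euclidean, so not valid.
(D) □q → ◇q is axiom D, which corresponds to seriality. Every such R is serial — valid.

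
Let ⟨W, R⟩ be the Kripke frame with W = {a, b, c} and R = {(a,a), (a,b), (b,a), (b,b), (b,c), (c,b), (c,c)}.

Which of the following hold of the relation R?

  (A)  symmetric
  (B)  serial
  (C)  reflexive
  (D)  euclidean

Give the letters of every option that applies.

A, B, C

(A) symmetric: every R-edge is matched by its reverse.
(B) serial: every world has an R-successor.
(C) reflexive: each world relates to itself.
(D) not euclidean: b R a and b R c but not a R c.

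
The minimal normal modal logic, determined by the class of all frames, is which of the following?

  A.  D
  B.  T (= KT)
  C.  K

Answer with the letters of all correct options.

C

(A) D is determined by the class of serial frames.
(B) T (= KT) is determined by the class of reflexive frames.
(C) K is determined by exactly this class.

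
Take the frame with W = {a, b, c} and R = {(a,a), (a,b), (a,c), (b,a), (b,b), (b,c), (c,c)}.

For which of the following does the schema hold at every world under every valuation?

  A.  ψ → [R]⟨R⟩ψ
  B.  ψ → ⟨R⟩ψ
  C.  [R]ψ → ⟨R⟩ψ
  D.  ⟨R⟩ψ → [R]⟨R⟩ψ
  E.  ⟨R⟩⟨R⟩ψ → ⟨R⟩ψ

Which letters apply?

R is reflexive: each world relates to itself.
R is not symmetric: a R c but not c R a.
R is transitive: R is closed under composition.
R is not euclidean: a R c and a R a but not c R a.
R is serial: every world has an R-successor.
(A) axiom B: valid iff R is symmetric. R is not symmetric — not valid.
(B) ψ → ⟨R⟩ψ is the dual of axiom T; it is valid on a frame exactly when R is reflexive. R is reflexive, so valid.
(C) [R]ψ → ⟨R⟩ψ (axiom D) characterises the serial frames. R is serial — valid.
(D) ⟨R⟩ψ → [R]⟨R⟩ψ (axiom 5) characterises the euclidean frames. R is not euclidean — not valid.
(E) ⟨R⟩⟨R⟩ψ → ⟨R⟩ψ is the dual of axiom 4, which corresponds to transitivity. R is transitive — valid.

B, C, E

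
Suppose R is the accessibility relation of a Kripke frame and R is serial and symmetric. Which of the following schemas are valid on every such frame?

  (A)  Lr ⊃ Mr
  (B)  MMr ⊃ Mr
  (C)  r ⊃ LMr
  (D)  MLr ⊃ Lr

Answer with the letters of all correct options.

A, C

(A) axiom D: valid iff R is serial. Every such R is serial — valid.
(B) the dual of axiom 4: valid iff R is transitive. Such an R need not be transitive — not valid.
(C) r ⊃ LMr is axiom B, which corresponds to symmetry. Every such R is symmetric — valid.
(D) MLr ⊃ Lr (the dual of axiom 5) characterises the euclidean frames. Such an R need not be euclidean — not valid.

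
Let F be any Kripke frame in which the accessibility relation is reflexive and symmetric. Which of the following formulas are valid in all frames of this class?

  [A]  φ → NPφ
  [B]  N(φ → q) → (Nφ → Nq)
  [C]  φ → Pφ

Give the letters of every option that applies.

A, B, C

Reflexive relations are serial.
(A) φ → NPφ (axiom B) characterises the symmetric frames. Every such R is symmetric — valid.
(B) this is just K, valid on every normal frame.
(C) the dual of axiom T: valid iff R is reflexive. Every such R is reflexive — valid.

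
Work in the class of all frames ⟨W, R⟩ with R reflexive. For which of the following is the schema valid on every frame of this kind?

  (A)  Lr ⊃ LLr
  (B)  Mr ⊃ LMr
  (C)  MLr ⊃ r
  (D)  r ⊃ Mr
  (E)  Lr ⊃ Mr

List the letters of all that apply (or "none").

A reflexive relation is serial.
(A) Lr ⊃ LLr (axiom 4) characterises the transitive frames. Such an R need not be transitive — not valid.
(B) Mr ⊃ LMr is axiom 5; it is valid on a frame exactly when R is euclidean. Such an R need not be euclidean, so not valid.
(C) MLr ⊃ r is the dual of axiom B, which corresponds to symmetry. Such an R need not be symmetric — not valid.
(D) r ⊃ Mr is the dual of axiom T; it is valid on a frame exactly when R is reflexive. Every such R is reflexive, so valid.
(E) Lr ⊃ Mr is axiom D, which corresponds to seriality. Every such R is serial — valid.

D, E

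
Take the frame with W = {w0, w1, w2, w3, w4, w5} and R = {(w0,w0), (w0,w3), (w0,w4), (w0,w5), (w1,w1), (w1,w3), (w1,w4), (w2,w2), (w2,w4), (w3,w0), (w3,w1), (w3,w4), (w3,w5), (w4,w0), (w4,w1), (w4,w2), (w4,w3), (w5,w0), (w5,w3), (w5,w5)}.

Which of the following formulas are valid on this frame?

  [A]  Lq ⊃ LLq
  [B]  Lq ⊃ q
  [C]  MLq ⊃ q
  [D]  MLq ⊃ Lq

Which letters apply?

R is not reflexive: not w3 R w3.
R is symmetric: every R-edge is matched by its reverse.
R is not transitive: w0 R w3 and w3 R w1 but not w0 R w1.
R is not euclidean: w0 R w4 and w0 R w5 but not w4 R w5.
(A) axiom 4: valid iff R is transitive. R is not transitive — not valid.
(B) Lq ⊃ q (axiom T) characterises the reflexive frames. R is not reflexive — not valid.
(C) the dual of axiom B: valid iff R is symmetric. R is symmetric — valid.
(D) MLq ⊃ Lq (the dual of axiom 5) characterises the euclidean frames. R is not euclidean — not valid.

C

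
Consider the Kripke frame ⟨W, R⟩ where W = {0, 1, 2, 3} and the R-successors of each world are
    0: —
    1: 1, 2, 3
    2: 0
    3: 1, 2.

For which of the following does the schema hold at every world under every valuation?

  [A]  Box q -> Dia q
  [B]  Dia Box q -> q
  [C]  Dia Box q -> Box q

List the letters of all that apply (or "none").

R is not symmetric: 1 R 2 but not 2 R 1.
R is not euclidean: 1 R 2 and 1 R 1 but not 2 R 1.
R is not serial: 0 has no R-successor.
(A) Box q -> Dia q (axiom D) characterises the serial frames. R is not serial — not valid.
(B) the dual of axiom B: valid iff R is symmetric. R is not symmetric — not valid.
(C) Dia Box q -> Box q is the dual of axiom 5; it is valid on a frame exactly when R is euclidean. R is not euclidean, so not valid.

none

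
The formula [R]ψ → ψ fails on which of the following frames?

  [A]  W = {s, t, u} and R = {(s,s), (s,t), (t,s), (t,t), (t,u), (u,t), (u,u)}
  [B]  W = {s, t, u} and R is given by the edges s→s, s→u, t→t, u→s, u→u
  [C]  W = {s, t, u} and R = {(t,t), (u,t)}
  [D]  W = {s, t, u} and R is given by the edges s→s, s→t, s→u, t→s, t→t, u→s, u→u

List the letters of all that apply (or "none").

The schema [R]ψ → ψ is axiom T; it is valid on a frame iff R is reflexive.
(A) R is reflexive (each world relates to itself), so the schema is valid here.
(B) R is reflexive (each world relates to itself), so the schema is valid here.
(C) R is not reflexive (not s R s), so the schema fails here.
(D) R is reflexive (each world relates to itself), so the schema is valid here.

C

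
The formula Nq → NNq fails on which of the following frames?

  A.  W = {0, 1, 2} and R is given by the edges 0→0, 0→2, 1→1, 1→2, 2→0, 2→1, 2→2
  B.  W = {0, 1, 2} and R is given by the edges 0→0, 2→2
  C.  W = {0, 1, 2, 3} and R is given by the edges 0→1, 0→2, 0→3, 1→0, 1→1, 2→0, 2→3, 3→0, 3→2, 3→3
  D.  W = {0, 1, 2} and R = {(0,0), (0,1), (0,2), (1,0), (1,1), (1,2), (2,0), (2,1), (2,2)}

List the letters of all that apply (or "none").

A, C

The schema Nq → NNq is axiom 4; it is valid on a frame iff R is transitive.
(A) R is not transitive (0 R 2 and 2 R 1 but not 0 R 1), so the schema fails here.
(B) R is transitive (R is closed under composition), so the schema is valid here.
(C) R is not transitive (0 R 1 and 1 R 0 but not 0 R 0), so the schema fails here.
(D) R is transitive (R is closed under composition), so the schema is valid here.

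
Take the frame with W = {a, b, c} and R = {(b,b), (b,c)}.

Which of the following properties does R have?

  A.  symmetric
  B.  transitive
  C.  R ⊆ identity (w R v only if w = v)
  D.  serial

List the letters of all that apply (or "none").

(A) not symmetric: b R c but not c R b.
(B) transitive: R is closed under composition.
(C) not ⊆ identity: b R c with b ≠ c.
(D) not serial: a has no R-successor.

B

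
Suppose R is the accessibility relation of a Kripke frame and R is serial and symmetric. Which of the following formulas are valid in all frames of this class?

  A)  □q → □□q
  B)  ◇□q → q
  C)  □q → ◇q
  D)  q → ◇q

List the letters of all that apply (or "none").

B, C

(A) □q → □□q is axiom 4; it is valid on a frame exactly when R is transitive. Such an R need not be transitive, so not valid.
(B) the dual of axiom B: valid iff R is symmetric. Every such R is symmetric — valid.
(C) □q → ◇q (axiom D) characterises the serial frames. Every such R is serial — valid.
(D) q → ◇q is the dual of axiom T, which corresponds to reflexivity. Such an R need not be reflexive — not valid.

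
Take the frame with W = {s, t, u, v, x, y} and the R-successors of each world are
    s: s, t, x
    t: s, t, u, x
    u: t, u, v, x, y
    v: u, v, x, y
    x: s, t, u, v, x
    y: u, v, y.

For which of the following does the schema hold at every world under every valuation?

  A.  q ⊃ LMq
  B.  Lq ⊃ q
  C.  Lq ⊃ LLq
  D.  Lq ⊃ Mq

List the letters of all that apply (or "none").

A, B, D

R is reflexive: each world relates to itself.
R is symmetric: every R-edge is matched by its reverse.
R is not transitive: s R t and t R u but not s R u.
R is serial: every world has an R-successor.
(A) q ⊃ LMq is axiom B; it is valid on a frame exactly when R is symmetric. R is symmetric, so valid.
(B) Lq ⊃ q (axiom T) characterises the reflexive frames. R is reflexive — valid.
(C) axiom 4: valid iff R is transitive. R is not transitive — not valid.
(D) Lq ⊃ Mq is axiom D; it is valid on a frame exactly when R is serial. R is serial, so valid.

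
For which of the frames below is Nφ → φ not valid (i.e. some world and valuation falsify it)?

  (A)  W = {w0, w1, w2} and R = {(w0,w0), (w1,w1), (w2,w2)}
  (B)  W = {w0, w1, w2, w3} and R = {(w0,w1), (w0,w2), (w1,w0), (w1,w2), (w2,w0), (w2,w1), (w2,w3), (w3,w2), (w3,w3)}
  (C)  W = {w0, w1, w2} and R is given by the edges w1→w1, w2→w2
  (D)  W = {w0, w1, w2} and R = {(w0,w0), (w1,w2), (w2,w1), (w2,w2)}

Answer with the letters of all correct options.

The schema Nφ → φ is axiom T; it is valid on a frame iff R is reflexive.
(A) R is reflexive (each world relates to itself), so the schema is valid here.
(B) R is not reflexive (not w0 R w0), so the schema fails here.
(C) R is not reflexive (not w0 R w0), so the schema fails here.
(D) R is not reflexive (not w1 R w1), so the schema fails here.

B, C, D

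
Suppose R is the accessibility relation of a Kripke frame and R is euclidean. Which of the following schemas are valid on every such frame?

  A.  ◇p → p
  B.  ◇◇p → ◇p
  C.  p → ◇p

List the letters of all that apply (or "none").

(A) ◇p → p is valid only on frames where every R-edge is a self-loop. Such an R need not be a subset of the identity — not valid.
(B) ◇◇p → ◇p is the dual of axiom 4, which corresponds to transitivity. Such an R need not be transitive — not valid.
(C) p → ◇p is the dual of axiom T; it is valid on a frame exactly when R is reflexive. Such an R need not be reflexive, so not valid.

none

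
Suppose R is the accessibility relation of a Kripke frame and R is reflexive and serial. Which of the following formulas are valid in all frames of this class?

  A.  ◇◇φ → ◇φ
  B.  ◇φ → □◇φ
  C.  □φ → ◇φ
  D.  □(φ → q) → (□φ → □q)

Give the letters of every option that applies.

C, D

(A) ◇◇φ → ◇φ is the dual of axiom 4; it is valid on a frame exactly when R is transitive. Such an R need not be transitive, so not valid.
(B) ◇φ → □◇φ is axiom 5; it is valid on a frame exactly when R is euclidean. Such an R need not be euclidean, so not valid.
(C) □φ → ◇φ (axiom D) characterises the serial frames. Every such R is serial — valid.
(D) □(φ → q) → (□φ → □q) is axiom K, valid on every Kripke frame — valid.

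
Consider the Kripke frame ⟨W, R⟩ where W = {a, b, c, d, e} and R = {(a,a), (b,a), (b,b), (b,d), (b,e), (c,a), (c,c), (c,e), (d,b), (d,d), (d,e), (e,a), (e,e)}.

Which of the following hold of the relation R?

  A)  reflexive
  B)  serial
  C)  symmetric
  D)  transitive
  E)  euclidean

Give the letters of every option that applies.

A, B

(A) reflexive: each world relates to itself.
(B) serial: every world has an R-successor.
(C) not symmetric: b R a but not a R b.
(D) not transitive: d R b and b R a but not d R a.
(E) not euclidean: b R a and b R b but not a R b.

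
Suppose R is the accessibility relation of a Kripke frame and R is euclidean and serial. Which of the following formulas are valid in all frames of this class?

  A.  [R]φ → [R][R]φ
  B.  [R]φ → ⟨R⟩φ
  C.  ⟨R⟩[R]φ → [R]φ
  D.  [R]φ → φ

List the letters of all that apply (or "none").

B, C

(A) [R]φ → [R][R]φ is axiom 4, which corresponds to transitivity. Such an R need not be transitive — not valid.
(B) [R]φ → ⟨R⟩φ (axiom D) characterises the serial frames. Every such R is serial — valid.
(C) ⟨R⟩[R]φ → [R]φ is the dual of axiom 5; it is valid on a frame exactly when R is euclidean. Every such R is euclidean, so valid.
(D) [R]φ → φ is axiom T; it is valid on a frame exactly when R is reflexive. Such an R need not be reflexive, so not valid.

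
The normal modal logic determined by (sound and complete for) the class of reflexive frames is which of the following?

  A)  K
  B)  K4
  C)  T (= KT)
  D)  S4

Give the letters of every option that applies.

C

(A) K is determined by the class of arbitrary frames.
(B) K4 is determined by the class of transitive frames.
(C) T (= KT) is determined by exactly this class.
(D) S4 is determined by the class of reflexive and transitive frames.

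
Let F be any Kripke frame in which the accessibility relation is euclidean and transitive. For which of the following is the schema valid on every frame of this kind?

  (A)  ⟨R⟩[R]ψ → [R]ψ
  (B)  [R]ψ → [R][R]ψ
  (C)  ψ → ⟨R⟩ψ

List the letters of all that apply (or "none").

(A) ⟨R⟩[R]ψ → [R]ψ (the dual of axiom 5) characterises the euclidean frames. Every such R is euclidean — valid.
(B) [R]ψ → [R][R]ψ (axiom 4) characterises the transitive frames. Every such R is transitive — valid.
(C) the dual of axiom T: valid iff R is reflexive. Such an R need not be reflexive — not valid.

A, B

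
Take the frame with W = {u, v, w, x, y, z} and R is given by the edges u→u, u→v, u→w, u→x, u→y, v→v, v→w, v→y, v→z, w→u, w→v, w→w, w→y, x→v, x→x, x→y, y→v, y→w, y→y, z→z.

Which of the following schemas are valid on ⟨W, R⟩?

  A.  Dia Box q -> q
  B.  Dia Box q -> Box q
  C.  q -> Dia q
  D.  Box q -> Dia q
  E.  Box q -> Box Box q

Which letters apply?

R is reflexive: each world relates to itself.
R is not symmetric: u R v but not v R u.
R is not transitive: u R v and v R z but not u R z.
R is not euclidean: u R v and u R u but not v R u.
R is serial: every world has an R-successor.
(A) the dual of axiom B: valid iff R is symmetric. R is not symmetric — not valid.
(B) Dia Box q -> Box q (the dual of axiom 5) characterises the euclidean frames. R is not euclidean — not valid.
(C) q -> Dia q is the dual of axiom T, which corresponds to reflexivity. R is reflexive — valid.
(D) axiom D: valid iff R is serial. R is serial — valid.
(E) Box q -> Box Box q is axiom 4, which corresponds to transitivity. R is not transitive — not valid.

C, D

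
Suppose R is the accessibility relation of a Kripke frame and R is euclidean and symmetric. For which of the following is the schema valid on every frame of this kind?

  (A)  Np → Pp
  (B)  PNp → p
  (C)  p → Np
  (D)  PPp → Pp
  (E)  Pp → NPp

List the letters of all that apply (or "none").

A symmetric euclidean relation is transitive (uRv and vRw give vRu by symmetry, then uRw by the euclidean condition, applied at v).
(A) Np → Pp is axiom D; it is valid on a frame exactly when R is serial. Such an R need not be serial, so not valid.
(B) PNp → p is the dual of axiom B; it is valid on a frame exactly when R is symmetric. Every such R is symmetric, so valid.
(C) p → Np (equivalent to ◇p→p) corresponds to R being a subset of the identity. Such an R need not be a subset of the identity, so not valid.
(D) the dual of axiom 4: valid iff R is transitive. Every such R is transitive — valid.
(E) Pp → NPp (axiom 5) characterises the euclidean frames. Every such R is euclidean — valid.

B, D, E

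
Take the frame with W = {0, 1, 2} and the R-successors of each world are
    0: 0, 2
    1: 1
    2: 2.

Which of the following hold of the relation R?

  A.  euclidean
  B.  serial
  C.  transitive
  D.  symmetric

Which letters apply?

B, C

(A) not euclidean: 0 R 2 and 0 R 0 but not 2 R 0.
(B) serial: every world has an R-successor.
(C) transitive: R is closed under composition.
(D) not symmetric: 0 R 2 but not 2 R 0.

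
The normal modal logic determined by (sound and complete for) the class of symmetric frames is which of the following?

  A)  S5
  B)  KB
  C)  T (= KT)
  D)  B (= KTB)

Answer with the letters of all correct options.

(A) S5 is determined by the class of reflexive, symmetric, and transitive frames.
(B) KB is determined by exactly this class.
(C) T (= KT) is determined by the class of reflexive frames.
(D) B (= KTB) is determined by the class of reflexive and symmetric frames.

B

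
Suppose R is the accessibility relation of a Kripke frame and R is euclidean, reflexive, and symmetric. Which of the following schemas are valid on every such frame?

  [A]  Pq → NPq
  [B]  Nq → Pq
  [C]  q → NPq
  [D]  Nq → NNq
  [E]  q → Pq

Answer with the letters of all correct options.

A relation that is euclidean, reflexive, and symmetric is also serial and transitive.
(A) Pq → NPq is axiom 5; it is valid on a frame exactly when R is euclidean. Every such R is euclidean, so valid.
(B) axiom D: valid iff R is serial. Every such R is serial — valid.
(C) q → NPq is axiom B; it is valid on a frame exactly when R is symmetric. Every such R is symmetric, so valid.
(D) Nq → NNq (axiom 4) characterises the transitive frames. Every such R is transitive — valid.
(E) q → Pq is the dual of axiom T, which corresponds to reflexivity. Every such R is reflexive — valid.

A, B, C, D, E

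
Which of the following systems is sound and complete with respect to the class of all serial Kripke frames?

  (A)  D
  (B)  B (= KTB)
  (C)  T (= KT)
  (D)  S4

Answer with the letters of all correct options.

A

(A) D is determined by exactly this class.
(B) B (= KTB) is determined by the class of reflexive and symmetric frames.
(C) T (= KT) is determined by the class of reflexive frames.
(D) S4 is determined by the class of reflexive and transitive frames.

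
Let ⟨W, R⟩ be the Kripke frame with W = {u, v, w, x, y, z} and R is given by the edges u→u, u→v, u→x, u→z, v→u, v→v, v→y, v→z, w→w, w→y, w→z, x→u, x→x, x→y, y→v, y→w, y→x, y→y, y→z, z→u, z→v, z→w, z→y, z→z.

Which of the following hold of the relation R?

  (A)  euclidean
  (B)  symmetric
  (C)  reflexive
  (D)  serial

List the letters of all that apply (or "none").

B, C, D

(A) not euclidean: u R v and u R x but not v R x.
(B) symmetric: every R-edge is matched by its reverse.
(C) reflexive: each world relates to itself.
(D) serial: every world has an R-successor.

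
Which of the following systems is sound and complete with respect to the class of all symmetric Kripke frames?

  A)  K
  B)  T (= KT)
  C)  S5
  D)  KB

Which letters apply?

(A) K is determined by the class of arbitrary frames.
(B) T (= KT) is determined by the class of reflexive frames.
(C) S5 is determined by the class of reflexive, symmetric, and transitive frames.
(D) KB is determined by exactly this class.

D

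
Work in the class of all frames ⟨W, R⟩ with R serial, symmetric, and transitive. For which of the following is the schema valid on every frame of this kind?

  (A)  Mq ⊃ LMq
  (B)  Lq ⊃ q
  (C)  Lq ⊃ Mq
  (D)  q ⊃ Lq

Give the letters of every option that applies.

A serial symmetric transitive relation is reflexive (take any v with uRv; symmetry gives vRu and transitivity gives uRu), hence an equivalence relation.
(A) Mq ⊃ LMq (axiom 5) characterises the euclidean frames. Every such R is euclidean — valid.
(B) Lq ⊃ q is axiom T; it is valid on a frame exactly when R is reflexive. Every such R is reflexive, so valid.
(C) Lq ⊃ Mq is axiom D; it is valid on a frame exactly when R is serial. Every such R is serial, so valid.
(D) q ⊃ Lq is valid only on frames where every R-edge is a self-loop. Such an R need not be a subset of the identity — not valid.

A, B, C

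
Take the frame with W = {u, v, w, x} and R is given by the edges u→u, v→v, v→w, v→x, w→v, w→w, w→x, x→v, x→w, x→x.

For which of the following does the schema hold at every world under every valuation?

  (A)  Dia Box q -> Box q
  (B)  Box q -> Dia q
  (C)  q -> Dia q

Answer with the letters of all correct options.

R is reflexive: each world relates to itself.
R is euclidean: any two R-successors of the same world are R-related.
R is serial: every world has an R-successor.
(A) Dia Box q -> Box q is the dual of axiom 5, which corresponds to the euclidean property. R is euclidean — valid.
(B) axiom D: valid iff R is serial. R is serial — valid.
(C) q -> Dia q is the dual of axiom T, which corresponds to reflexivity. R is reflexive — valid.

A, B, C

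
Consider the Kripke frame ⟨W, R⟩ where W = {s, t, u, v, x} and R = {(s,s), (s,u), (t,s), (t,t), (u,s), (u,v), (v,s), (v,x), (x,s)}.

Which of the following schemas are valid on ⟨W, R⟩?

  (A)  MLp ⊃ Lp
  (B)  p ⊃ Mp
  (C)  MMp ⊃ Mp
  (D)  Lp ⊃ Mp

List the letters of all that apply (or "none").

R is not reflexive: not u R u.
R is not transitive: s R u and u R v but not s R v.
R is not euclidean: t R s and t R t but not s R t.
R is serial: every world has an R-successor.
(A) MLp ⊃ Lp is the dual of axiom 5; it is valid on a frame exactly when R is euclidean. R is not euclidean, so not valid.
(B) p ⊃ Mp is the dual of axiom T, which corresponds to reflexivity. R is not reflexive — not valid.
(C) MMp ⊃ Mp is the dual of axiom 4, which corresponds to transitivity. R is not transitive — not valid.
(D) Lp ⊃ Mp is axiom D; it is valid on a frame exactly when R is serial. R is serial, so valid.

D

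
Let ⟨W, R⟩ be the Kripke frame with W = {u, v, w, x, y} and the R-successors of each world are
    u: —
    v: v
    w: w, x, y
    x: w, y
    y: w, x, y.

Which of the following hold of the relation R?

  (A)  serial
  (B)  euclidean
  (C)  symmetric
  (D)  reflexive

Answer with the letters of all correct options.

C

(A) not serial: u has no R-successor.
(B) not euclidean: w R x and w R x but not x R x.
(C) symmetric: every R-edge is matched by its reverse.
(D) not reflexive: not u R u.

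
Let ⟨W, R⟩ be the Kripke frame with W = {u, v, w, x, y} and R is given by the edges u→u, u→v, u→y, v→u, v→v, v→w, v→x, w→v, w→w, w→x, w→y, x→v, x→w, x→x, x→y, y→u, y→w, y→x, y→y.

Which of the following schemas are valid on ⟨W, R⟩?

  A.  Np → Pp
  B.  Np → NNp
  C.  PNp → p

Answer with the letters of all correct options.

R is symmetric: every R-edge is matched by its reverse.
R is not transitive: u R v and v R w but not u R w.
R is serial: every world has an R-successor.
(A) Np → Pp is axiom D, which corresponds to seriality. R is serial — valid.
(B) axiom 4: valid iff R is transitive. R is not transitive — not valid.
(C) PNp → p is the dual of axiom B; it is valid on a frame exactly when R is symmetric. R is symmetric, so valid.

A, C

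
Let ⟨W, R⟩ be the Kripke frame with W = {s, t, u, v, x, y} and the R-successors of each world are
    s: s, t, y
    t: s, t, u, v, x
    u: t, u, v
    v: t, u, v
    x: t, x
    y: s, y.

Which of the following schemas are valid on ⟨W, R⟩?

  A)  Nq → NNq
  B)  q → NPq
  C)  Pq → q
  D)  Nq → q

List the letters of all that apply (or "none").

R is reflexive: each world relates to itself.
R is symmetric: every R-edge is matched by its reverse.
R is not transitive: s R t and t R u but not s R u.
R is not a subset of the identity: s R t with s ≠ t.
(A) Nq → NNq is axiom 4, which corresponds to transitivity. R is not transitive — not valid.
(B) q → NPq is axiom B; it is valid on a frame exactly when R is symmetric. R is symmetric, so valid.
(C) Pq → q (the converse of T) corresponds to R being a subset of the identity. Here R ⊄ identity, so not valid.
(D) Nq → q is axiom T; it is valid on a frame exactly when R is reflexive. R is reflexive, so valid.

B, D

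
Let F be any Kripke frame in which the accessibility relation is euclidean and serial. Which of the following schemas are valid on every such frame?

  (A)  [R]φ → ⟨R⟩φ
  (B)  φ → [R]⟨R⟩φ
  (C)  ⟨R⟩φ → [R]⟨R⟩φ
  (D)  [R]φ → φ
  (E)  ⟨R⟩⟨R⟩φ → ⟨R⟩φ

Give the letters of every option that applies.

A, C

(A) axiom D: valid iff R is serial. Every such R is serial — valid.
(B) axiom B: valid iff R is symmetric. Such an R need not be symmetric — not valid.
(C) axiom 5: valid iff R is euclidean. Every such R is euclidean — valid.
(D) [R]φ → φ (axiom T) characterises the reflexive frames. Such an R need not be reflexive — not valid.
(E) the dual of axiom 4: valid iff R is transitive. Such an R need not be transitive — not valid.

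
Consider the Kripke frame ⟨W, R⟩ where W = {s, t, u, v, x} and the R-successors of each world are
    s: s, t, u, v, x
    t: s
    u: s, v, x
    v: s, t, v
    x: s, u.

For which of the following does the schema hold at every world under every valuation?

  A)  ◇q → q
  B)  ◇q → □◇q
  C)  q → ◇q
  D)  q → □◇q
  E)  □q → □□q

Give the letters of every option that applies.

none

R is not reflexive: not t R t.
R is not symmetric: u R v but not v R u.
R is not transitive: t R s and s R t but not t R t.
R is not euclidean: s R t and s R u but not t R u.
R is not a subset of the identity: s R t with s ≠ t.
(A) ◇q → q is the converse of T; it holds exactly when R ⊆ identity. Here R ⊄ identity — not valid.
(B) ◇q → □◇q (axiom 5) characterises the euclidean frames. R is not euclidean — not valid.
(C) q → ◇q is the dual of axiom T, which corresponds to reflexivity. R is not reflexive — not valid.
(D) q → □◇q is axiom B, which corresponds to symmetry. R is not symmetric — not valid.
(E) axiom 4: valid iff R is transitive. R is not transitive — not valid.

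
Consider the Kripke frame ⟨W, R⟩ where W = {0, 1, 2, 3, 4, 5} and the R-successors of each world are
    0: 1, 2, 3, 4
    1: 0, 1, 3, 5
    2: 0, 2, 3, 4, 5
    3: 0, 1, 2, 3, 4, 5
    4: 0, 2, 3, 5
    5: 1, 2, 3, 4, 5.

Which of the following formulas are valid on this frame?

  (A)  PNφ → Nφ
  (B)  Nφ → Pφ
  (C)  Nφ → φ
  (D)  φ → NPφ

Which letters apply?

R is not reflexive: not 0 R 0.
R is symmetric: every R-edge is matched by its reverse.
R is not euclidean: 0 R 1 and 0 R 2 but not 1 R 2.
R is serial: every world has an R-successor.
(A) PNφ → Nφ (the dual of axiom 5) characterises the euclidean frames. R is not euclidean — not valid.
(B) Nφ → Pφ is axiom D, which corresponds to seriality. R is serial — valid.
(C) axiom T: valid iff R is reflexive. R is not reflexive — not valid.
(D) axiom B: valid iff R is symmetric. R is symmetric — valid.

B, D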